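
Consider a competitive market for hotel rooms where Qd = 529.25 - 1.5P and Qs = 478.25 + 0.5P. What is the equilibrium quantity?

Q* = 491

Set Qd = Qs: 529.25 - 1.5P = 478.25 + 0.5P.
51 = 2P, so P* = 25.5.
Q* = 529.25 − 1.5(25.5) = 491.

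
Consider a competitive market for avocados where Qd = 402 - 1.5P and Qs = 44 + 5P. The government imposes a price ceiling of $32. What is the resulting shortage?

Shortage = 150

Equilibrium price would be P* = 716/13, so the ceiling at 32 binds.
At P = 32: Qd = 402 − 1.5(32) = 354, Qs = 44 + 5(32) = 204.
Shortage = 354 − 204 = 150.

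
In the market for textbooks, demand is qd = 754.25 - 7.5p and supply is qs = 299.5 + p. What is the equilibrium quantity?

Set qd = qs: 754.25 - 7.5p = 299.5 + p.
454.75 = 8.5p, so p* = 53.5.
q* = 754.25 − 7.5(53.5) = 353.

q* = 353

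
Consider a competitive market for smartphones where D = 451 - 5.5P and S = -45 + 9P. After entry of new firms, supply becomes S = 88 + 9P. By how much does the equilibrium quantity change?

Original equilibrium: P* = 992/29, Q* = 7623/29.
New equilibrium: 451 - 5.5P = 88 + 9P, so 363 = 14.5P and P' = 726/29; Q' = 451 − 5.5(726/29) = 9086/29.
Change in quantity: 9086/29 − 7623/29 = 1463/29.

ΔQ = 1463/29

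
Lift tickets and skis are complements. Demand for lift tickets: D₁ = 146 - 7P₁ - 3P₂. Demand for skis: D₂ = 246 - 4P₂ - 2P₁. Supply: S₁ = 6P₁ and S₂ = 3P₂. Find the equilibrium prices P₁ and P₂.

P₁ = 284/85, P₂ = 2906/85

Market 1: 146 - 7P₁ - 3P₂ = 6P₁ → 13P₁ + 3P₂ = 146.
Market 2: 7P₂ + 2P₁ = 246.
Eliminating P₂: 7×(1) − 3×(2) gives 85P₁ = 284, so P₁ = 284/85.
Back-substitute into (2): P₂ = (246 − 2×284/85) / 7 = 2906/85.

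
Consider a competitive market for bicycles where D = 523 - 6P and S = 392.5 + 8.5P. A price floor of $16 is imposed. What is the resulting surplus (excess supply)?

Surplus = 101.5

Equilibrium price would be P* = 9, so the floor at 16 binds.
At P = 16: D = 427, S = 528.5.
Surplus = 528.5 − 427 = 101.5.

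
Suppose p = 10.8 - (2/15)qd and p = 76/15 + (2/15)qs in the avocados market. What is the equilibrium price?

p* = 119/15

Set the two price expressions equal: 10.8 - (2/15)q = 76/15 + (2/15)q.
86/15 = (4/15)q, so q* = 21.5.
p* = 10.8 − (2/15)(21.5) = 119/15.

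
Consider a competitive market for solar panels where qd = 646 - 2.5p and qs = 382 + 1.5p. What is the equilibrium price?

Set qd = qs: 646 - 2.5p = 382 + 1.5p.
264 = 4p, so p* = 66.
q* = 646 − 2.5(66) = 481.

p* = 66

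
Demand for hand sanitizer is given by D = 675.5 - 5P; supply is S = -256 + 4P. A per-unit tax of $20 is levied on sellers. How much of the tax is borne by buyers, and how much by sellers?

Pre-tax equilibrium: P* = 103.5, Q* = 158.
Tax on sellers shifts supply to S = -256 + 4(P − 20) = -336 + 4P.
675.5 - 5P = -336 + 4P gives buyer price Pb = 2023/18; sellers receive Ps = 2023/18 − 20 = 1663/18.
New quantity: Q = 675.5 − 5(2023/18) = 1022/9.
Buyer burden = 2023/18 − 103.5 = 80/9; seller burden = 103.5 − 1663/18 = 100/9.

Buyers bear 80/9, sellers bear 100/9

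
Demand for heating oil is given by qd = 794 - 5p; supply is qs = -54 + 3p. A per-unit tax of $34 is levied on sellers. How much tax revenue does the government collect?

Pre-tax equilibrium: p* = 106, q* = 264.
Tax on sellers shifts supply to qs = -54 + 3(p − 34) = -156 + 3p.
794 - 5p = -156 + 3p gives buyer price pb = 118.75; sellers receive ps = 118.75 − 34 = 84.75.
New quantity: q = 794 − 5(118.75) = 200.25.
Revenue = 34 × 200.25 = 6808.5.

Tax revenue = 6808.5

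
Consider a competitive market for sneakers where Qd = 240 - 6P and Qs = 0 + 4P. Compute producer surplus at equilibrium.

Equilibrium: 240 - 6P = 0 + 4P gives P* = 24, Q* = 96.
Supply starts at P = 0 (where Qs = 0).
PS = ½(24 − 0)(96) = 1152.

Producer surplus = 1152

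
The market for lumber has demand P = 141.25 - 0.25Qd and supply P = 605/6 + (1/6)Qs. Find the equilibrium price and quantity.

P* = 117, Q* = 97

Set the two price expressions equal: 141.25 - 0.25Q = 605/6 + (1/6)Q.
485/12 = (5/12)Q, so Q* = 97.
P* = 141.25 − (0.25)(97) = 117.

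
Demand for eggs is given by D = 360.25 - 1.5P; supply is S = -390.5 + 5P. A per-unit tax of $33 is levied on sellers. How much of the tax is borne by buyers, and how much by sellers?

Buyers bear 330/13, sellers bear 99/13

Pre-tax equilibrium: P* = 115.5, Q* = 187.
Tax on sellers shifts supply to S = -390.5 + 5(P − 33) = -555.5 + 5P.
360.25 - 1.5P = -555.5 + 5P gives buyer price Pb = 3663/26; sellers receive Ps = 3663/26 − 33 = 2805/26.
New quantity: Q = 360.25 − 1.5(3663/26) = 1936/13.
Buyer burden = 3663/26 − 115.5 = 330/13; seller burden = 115.5 − 2805/26 = 99/13.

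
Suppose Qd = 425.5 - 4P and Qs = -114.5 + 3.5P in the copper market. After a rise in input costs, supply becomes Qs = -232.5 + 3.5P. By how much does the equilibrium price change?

Original equilibrium: P* = 72, Q* = 137.5.
New equilibrium: 425.5 - 4P = -232.5 + 3.5P, so 658 = 7.5P and P' = 1316/15; Q' = 425.5 − 4(1316/15) = 2237/30.
Change in price: 1316/15 − 72 = 236/15.

ΔP = 236/15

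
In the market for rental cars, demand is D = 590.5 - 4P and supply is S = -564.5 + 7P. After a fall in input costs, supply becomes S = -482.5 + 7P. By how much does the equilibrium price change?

Original equilibrium: P* = 105, Q* = 170.5.
New equilibrium: 590.5 - 4P = -482.5 + 7P, so 1073 = 11P and P' = 1073/11; Q' = 590.5 − 4(1073/11) = 4407/22.
Change in price: 1073/11 − 105 = -82/11.

ΔP = -82/11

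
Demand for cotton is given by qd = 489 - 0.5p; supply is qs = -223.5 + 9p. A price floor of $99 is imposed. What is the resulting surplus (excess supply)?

Surplus = 228

Equilibrium price would be p* = 75, so the floor at 99 binds.
At p = 99: qd = 439.5, qs = 667.5.
Surplus = 667.5 − 439.5 = 228.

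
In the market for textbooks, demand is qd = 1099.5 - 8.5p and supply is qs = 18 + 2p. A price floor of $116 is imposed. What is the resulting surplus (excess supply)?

Equilibrium price would be p* = 103, so the floor at 116 binds.
At p = 116: qd = 113.5, qs = 250.
Surplus = 250 − 113.5 = 136.5.

Surplus = 136.5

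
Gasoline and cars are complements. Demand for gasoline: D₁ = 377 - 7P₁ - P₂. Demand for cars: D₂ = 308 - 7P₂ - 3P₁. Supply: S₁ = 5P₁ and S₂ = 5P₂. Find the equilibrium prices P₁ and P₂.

P₁ = 4216/141, P₂ = 855/47

Market 1: 377 - 7P₁ - P₂ = 5P₁ → 12P₁ + P₂ = 377.
Market 2: 12P₂ + 3P₁ = 308.
Eliminating P₂: 12×(1) − 1×(2) gives 141P₁ = 4216, so P₁ = 4216/141.
Back-substitute into (2): P₂ = (308 − 3×4216/141) / 12 = 855/47.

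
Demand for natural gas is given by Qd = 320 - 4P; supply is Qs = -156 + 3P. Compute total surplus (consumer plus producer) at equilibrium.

Equilibrium: 320 - 4P = -156 + 3P gives P* = 68, Q* = 48.
Demand choke price: P = 80; supply starts at P = 52.
CS = ½(80 − 68)(48) = 288; PS = ½(68 − 52)(48) = 384.

Total surplus = 672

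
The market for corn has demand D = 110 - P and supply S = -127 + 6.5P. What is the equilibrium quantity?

Q* = 78.4

Set D = S: 110 - P = -127 + 6.5P.
237 = 7.5P, so P* = 31.6.
Q* = 110 − 1(31.6) = 78.4.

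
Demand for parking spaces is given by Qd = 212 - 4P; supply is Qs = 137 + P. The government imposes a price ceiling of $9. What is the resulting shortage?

Shortage = 30

Equilibrium price would be P* = 15, so the ceiling at 9 binds.
At P = 9: Qd = 212 − 4(9) = 176, Qs = 137 + 1(9) = 146.
Shortage = 176 − 146 = 30.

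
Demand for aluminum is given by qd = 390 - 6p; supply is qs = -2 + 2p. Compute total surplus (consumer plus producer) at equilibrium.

Equilibrium: 390 - 6p = -2 + 2p gives p* = 49, q* = 96.
Demand choke price: p = 65; supply starts at p = 1.
CS = ½(65 − 49)(96) = 768; PS = ½(49 − 1)(96) = 2304.

Total surplus = 3072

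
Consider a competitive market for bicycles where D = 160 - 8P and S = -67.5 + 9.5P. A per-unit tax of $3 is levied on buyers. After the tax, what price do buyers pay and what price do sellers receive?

Buyers pay 512/35, sellers receive 407/35

Pre-tax equilibrium: P* = 13, Q* = 56.
Tax on buyers shifts demand to D = 160 − 8(P + 3) = 136 - 8P.
136 - 8P = -67.5 + 9.5P gives seller price Ps = 407/35; buyers pay Pb = 407/35 + 3 = 512/35.
New quantity: Q = 160 − 8(512/35) = 1504/35.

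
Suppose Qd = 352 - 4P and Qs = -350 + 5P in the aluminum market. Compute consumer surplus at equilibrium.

Consumer surplus = 200

Equilibrium: 352 - 4P = -350 + 5P gives P* = 78, Q* = 40.
Demand choke price (Qd = 0): P = 88.
CS = ½(88 − 78)(40) = 200.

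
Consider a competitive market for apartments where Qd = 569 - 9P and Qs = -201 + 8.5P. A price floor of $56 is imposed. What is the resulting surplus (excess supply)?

Equilibrium price would be P* = 44, so the floor at 56 binds.
At P = 56: Qd = 65, Qs = 275.
Surplus = 275 − 65 = 210.

Surplus = 210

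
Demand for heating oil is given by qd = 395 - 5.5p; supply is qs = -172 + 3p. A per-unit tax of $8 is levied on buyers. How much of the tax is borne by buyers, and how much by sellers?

Pre-tax equilibrium: p* = 1134/17, q* = 478/17.
Tax on buyers shifts demand to qd = 395 − 5.5(p + 8) = 351 - 5.5p.
351 - 5.5p = -172 + 3p gives seller price ps = 1046/17; buyers pay pb = 1046/17 + 8 = 1182/17.
New quantity: q = 395 − 5.5(1182/17) = 214/17.
Buyer burden = 1182/17 − 1134/17 = 48/17; seller burden = 1134/17 − 1046/17 = 88/17.

Buyers bear 48/17, sellers bear 88/17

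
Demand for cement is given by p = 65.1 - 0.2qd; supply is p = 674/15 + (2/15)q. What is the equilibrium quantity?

q* = 60.5

Set the two price expressions equal: 65.1 - 0.2q = 674/15 + (2/15)q.
121/6 = (1/3)q, so q* = 60.5.
p* = 65.1 − (0.2)(60.5) = 53.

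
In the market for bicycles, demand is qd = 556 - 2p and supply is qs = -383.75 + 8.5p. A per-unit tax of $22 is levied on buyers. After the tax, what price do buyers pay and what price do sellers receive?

Buyers pay 4507/42, sellers receive 3583/42

Pre-tax equilibrium: p* = 89.5, q* = 377.
Tax on buyers shifts demand to qd = 556 − 2(p + 22) = 512 - 2p.
512 - 2p = -383.75 + 8.5p gives seller price ps = 3583/42; buyers pay pb = 3583/42 + 22 = 4507/42.
New quantity: q = 556 − 2(4507/42) = 7169/21.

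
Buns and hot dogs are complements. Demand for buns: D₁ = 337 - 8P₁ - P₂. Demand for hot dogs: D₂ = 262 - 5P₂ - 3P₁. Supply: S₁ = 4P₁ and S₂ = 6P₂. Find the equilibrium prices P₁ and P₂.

P₁ = 3445/129, P₂ = 711/43

Market 1: 337 - 8P₁ - P₂ = 4P₁ → 12P₁ + P₂ = 337.
Market 2: 11P₂ + 3P₁ = 262.
Eliminating P₂: 11×(1) − 1×(2) gives 129P₁ = 3445, so P₁ = 3445/129.
Back-substitute into (2): P₂ = (262 − 3×3445/129) / 11 = 711/43.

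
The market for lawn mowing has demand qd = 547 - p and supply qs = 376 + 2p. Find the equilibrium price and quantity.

Set qd = qs: 547 - p = 376 + 2p.
171 = 3p, so p* = 57.
q* = 547 − 1(57) = 490.

p* = 57, q* = 490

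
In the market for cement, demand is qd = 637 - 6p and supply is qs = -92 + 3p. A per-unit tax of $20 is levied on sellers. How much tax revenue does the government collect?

Tax revenue = 2220

Pre-tax equilibrium: p* = 81, q* = 151.
Tax on sellers shifts supply to qs = -92 + 3(p − 20) = -152 + 3p.
637 - 6p = -152 + 3p gives buyer price pb = 263/3; sellers receive ps = 263/3 − 20 = 203/3.
New quantity: q = 637 − 6(263/3) = 111.
Revenue = 20 × 111 = 2220.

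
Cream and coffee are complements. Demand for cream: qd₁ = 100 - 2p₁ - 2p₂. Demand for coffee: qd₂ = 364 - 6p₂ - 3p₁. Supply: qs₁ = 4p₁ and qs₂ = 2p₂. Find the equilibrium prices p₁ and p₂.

p₁ = 12/7, p₂ = 314/7

Market 1: 100 - 2p₁ - 2p₂ = 4p₁ → 6p₁ + 2p₂ = 100.
Market 2: 8p₂ + 3p₁ = 364.
Eliminating p₂: 8×(1) − 2×(2) gives 42p₁ = 72, so p₁ = 12/7.
Back-substitute into (2): p₂ = (364 − 3×12/7) / 8 = 314/7.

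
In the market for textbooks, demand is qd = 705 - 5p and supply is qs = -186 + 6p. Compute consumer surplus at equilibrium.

Equilibrium: 705 - 5p = -186 + 6p gives p* = 81, q* = 300.
Demand choke price (qd = 0): p = 141.
CS = ½(141 − 81)(300) = 9000.

Consumer surplus = 9000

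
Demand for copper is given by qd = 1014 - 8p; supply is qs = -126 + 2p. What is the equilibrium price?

Set qd = qs: 1014 - 8p = -126 + 2p.
1140 = 10p, so p* = 114.
q* = 1014 − 8(114) = 102.

p* = 114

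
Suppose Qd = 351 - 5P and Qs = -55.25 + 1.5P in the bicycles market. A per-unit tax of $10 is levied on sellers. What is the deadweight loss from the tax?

Pre-tax equilibrium: P* = 62.5, Q* = 38.5.
Tax on sellers shifts supply to Qs = -55.25 + 1.5(P − 10) = -70.25 + 1.5P.
351 - 5P = -70.25 + 1.5P gives buyer price Pb = 1685/26; sellers receive Ps = 1685/26 − 10 = 1425/26.
New quantity: Q = 351 − 5(1685/26) = 701/26.
DWL = ½ × 10 × (38.5 − 701/26) = 750/13.

Deadweight loss = 750/13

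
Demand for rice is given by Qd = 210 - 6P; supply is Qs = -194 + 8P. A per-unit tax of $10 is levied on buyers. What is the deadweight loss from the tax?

Pre-tax equilibrium: P* = 202/7, Q* = 258/7.
Tax on buyers shifts demand to Qd = 210 − 6(P + 10) = 150 - 6P.
150 - 6P = -194 + 8P gives seller price Ps = 172/7; buyers pay Pb = 172/7 + 10 = 242/7.
New quantity: Q = 210 − 6(242/7) = 18/7.
DWL = ½ × 10 × (258/7 − 18/7) = 1200/7.

Deadweight loss = 1200/7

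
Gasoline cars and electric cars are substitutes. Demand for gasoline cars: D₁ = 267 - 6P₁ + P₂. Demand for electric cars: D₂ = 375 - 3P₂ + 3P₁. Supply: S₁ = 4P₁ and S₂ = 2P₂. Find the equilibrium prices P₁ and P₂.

Market 1: 267 - 6P₁ + P₂ = 4P₁ → 10P₁ - P₂ = 267.
Market 2: 5P₂ - 3P₁ = 375.
Eliminating P₂: 5×(1) + 1×(2) gives 47P₁ = 1710, so P₁ = 1710/47.
Back-substitute into (2): P₂ = (375 + 3×1710/47) / 5 = 4551/47.

P₁ = 1710/47, P₂ = 4551/47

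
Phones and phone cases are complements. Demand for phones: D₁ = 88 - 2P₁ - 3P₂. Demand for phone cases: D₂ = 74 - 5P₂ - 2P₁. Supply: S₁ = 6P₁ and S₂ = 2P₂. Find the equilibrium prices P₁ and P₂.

P₁ = 7.88, P₂ = 8.32

Market 1: 88 - 2P₁ - 3P₂ = 6P₁ → 8P₁ + 3P₂ = 88.
Market 2: 7P₂ + 2P₁ = 74.
Eliminating P₂: 7×(1) − 3×(2) gives 50P₁ = 394, so P₁ = 7.88.
Back-substitute into (2): P₂ = (74 − 2×7.88) / 7 = 8.32.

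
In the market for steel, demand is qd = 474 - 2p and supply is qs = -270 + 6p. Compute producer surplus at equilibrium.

Producer surplus = 6912

Equilibrium: 474 - 2p = -270 + 6p gives p* = 93, q* = 288.
Supply starts at p = 45 (where qs = 0).
PS = ½(93 − 45)(288) = 6912.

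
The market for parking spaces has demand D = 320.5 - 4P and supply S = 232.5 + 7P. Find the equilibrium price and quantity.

P* = 8, Q* = 288.5

Set D = S: 320.5 - 4P = 232.5 + 7P.
88 = 11P, so P* = 8.
Q* = 320.5 − 4(8) = 288.5.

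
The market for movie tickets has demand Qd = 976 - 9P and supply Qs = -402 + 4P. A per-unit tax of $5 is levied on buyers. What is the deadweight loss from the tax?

Deadweight loss = 450/13

Pre-tax equilibrium: P* = 106, Q* = 22.
Tax on buyers shifts demand to Qd = 976 − 9(P + 5) = 931 - 9P.
931 - 9P = -402 + 4P gives seller price Ps = 1333/13; buyers pay Pb = 1333/13 + 5 = 1398/13.
New quantity: Q = 976 − 9(1398/13) = 106/13.
DWL = ½ × 5 × (22 − 106/13) = 450/13.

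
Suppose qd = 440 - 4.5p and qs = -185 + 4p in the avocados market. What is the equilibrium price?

Set qd = qs: 440 - 4.5p = -185 + 4p.
625 = 8.5p, so p* = 1250/17.
q* = 440 − 4.5(1250/17) = 1855/17.

p* = 1250/17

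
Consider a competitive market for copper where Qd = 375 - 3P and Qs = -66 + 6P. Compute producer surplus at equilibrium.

Producer surplus = 4332

Equilibrium: 375 - 3P = -66 + 6P gives P* = 49, Q* = 228.
Supply starts at P = 11 (where Qs = 0).
PS = ½(49 − 11)(228) = 4332.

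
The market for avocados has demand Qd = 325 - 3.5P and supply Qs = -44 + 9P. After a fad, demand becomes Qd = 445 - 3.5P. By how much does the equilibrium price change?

Original equilibrium: P* = 29.52, Q* = 221.68.
New equilibrium: 445 - 3.5P = -44 + 9P, so 489 = 12.5P and P' = 39.12; Q' = 445 − 3.5(39.12) = 308.08.
Change in price: 39.12 − 29.52 = 9.6.

ΔP = 9.6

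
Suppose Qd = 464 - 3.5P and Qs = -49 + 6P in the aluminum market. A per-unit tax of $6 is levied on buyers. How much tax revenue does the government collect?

Pre-tax equilibrium: P* = 54, Q* = 275.
Tax on buyers shifts demand to Qd = 464 − 3.5(P + 6) = 443 - 3.5P.
443 - 3.5P = -49 + 6P gives seller price Ps = 984/19; buyers pay Pb = 984/19 + 6 = 1098/19.
New quantity: Q = 464 − 3.5(1098/19) = 4973/19.
Revenue = 6 × 4973/19 = 29838/19.

Tax revenue = 29838/19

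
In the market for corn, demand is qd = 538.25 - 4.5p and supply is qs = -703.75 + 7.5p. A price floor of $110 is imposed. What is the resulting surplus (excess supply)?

Equilibrium price would be p* = 103.5, so the floor at 110 binds.
At p = 110: qd = 43.25, qs = 121.25.
Surplus = 121.25 − 43.25 = 78.

Surplus = 78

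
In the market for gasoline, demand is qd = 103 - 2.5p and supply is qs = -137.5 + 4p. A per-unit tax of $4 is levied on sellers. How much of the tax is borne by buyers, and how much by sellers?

Buyers bear 32/13, sellers bear 20/13

Pre-tax equilibrium: p* = 37, q* = 10.5.
Tax on sellers shifts supply to qs = -137.5 + 4(p − 4) = -153.5 + 4p.
103 - 2.5p = -153.5 + 4p gives buyer price pb = 513/13; sellers receive ps = 513/13 − 4 = 461/13.
New quantity: q = 103 − 2.5(513/13) = 113/26.
Buyer burden = 513/13 − 37 = 32/13; seller burden = 37 − 461/13 = 20/13.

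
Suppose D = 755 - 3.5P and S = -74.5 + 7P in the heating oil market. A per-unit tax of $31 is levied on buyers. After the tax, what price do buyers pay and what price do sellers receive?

Buyers pay 299/3, sellers receive 206/3

Pre-tax equilibrium: P* = 79, Q* = 478.5.
Tax on buyers shifts demand to D = 755 − 3.5(P + 31) = 646.5 - 3.5P.
646.5 - 3.5P = -74.5 + 7P gives seller price Ps = 206/3; buyers pay Pb = 206/3 + 31 = 299/3.
New quantity: Q = 755 − 3.5(299/3) = 2437/6.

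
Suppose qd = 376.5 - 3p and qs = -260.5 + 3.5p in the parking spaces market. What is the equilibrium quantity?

Set qd = qs: 376.5 - 3p = -260.5 + 3.5p.
637 = 6.5p, so p* = 98.
q* = 376.5 − 3(98) = 82.5.

q* = 82.5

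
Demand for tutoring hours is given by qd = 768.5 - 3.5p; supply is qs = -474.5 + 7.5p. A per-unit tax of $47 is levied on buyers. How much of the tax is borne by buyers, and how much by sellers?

Buyers bear 705/22, sellers bear 329/22

Pre-tax equilibrium: p* = 113, q* = 373.
Tax on buyers shifts demand to qd = 768.5 − 3.5(p + 47) = 604 - 3.5p.
604 - 3.5p = -474.5 + 7.5p gives seller price ps = 2157/22; buyers pay pb = 2157/22 + 47 = 3191/22.
New quantity: q = 768.5 − 3.5(3191/22) = 11477/44.
Buyer burden = 3191/22 − 113 = 705/22; seller burden = 113 − 2157/22 = 329/22.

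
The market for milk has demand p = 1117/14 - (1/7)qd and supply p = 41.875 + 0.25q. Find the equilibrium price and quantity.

p* = 66, q* = 96.5

Set the two price expressions equal: 1117/14 - (1/7)q = 41.875 + 0.25q.
2123/56 = (11/28)q, so q* = 96.5.
p* = 1117/14 − (1/7)(96.5) = 66.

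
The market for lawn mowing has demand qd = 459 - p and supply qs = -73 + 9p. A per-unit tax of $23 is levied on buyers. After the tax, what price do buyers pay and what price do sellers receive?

Buyers pay $73.9, sellers receive $50.9

Pre-tax equilibrium: p* = 53.2, q* = 405.8.
Tax on buyers shifts demand to qd = 459 − 1(p + 23) = 436 - p.
436 - p = -73 + 9p gives seller price ps = 50.9; buyers pay pb = 50.9 + 23 = 73.9.
New quantity: q = 459 − 1(73.9) = 385.1.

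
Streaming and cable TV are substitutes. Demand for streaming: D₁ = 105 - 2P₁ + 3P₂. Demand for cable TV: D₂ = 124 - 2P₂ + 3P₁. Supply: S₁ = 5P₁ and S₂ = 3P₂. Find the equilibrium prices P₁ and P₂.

Market 1: 105 - 2P₁ + 3P₂ = 5P₁ → 7P₁ - 3P₂ = 105.
Market 2: 5P₂ - 3P₁ = 124.
Eliminating P₂: 5×(1) + 3×(2) gives 26P₁ = 897, so P₁ = 34.5.
Back-substitute into (2): P₂ = (124 + 3×34.5) / 5 = 45.5.

P₁ = 34.5, P₂ = 45.5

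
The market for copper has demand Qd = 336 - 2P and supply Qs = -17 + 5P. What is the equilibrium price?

Set Qd = Qs: 336 - 2P = -17 + 5P.
353 = 7P, so P* = 353/7.
Q* = 336 − 2(353/7) = 1646/7.

P* = 353/7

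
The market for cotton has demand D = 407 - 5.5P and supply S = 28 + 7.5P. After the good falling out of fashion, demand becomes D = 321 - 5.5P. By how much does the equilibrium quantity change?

ΔQ = -645/13

Original equilibrium: P* = 379/13, Q* = 6413/26.
New equilibrium: 321 - 5.5P = 28 + 7.5P, so 293 = 13P and P' = 293/13; Q' = 321 − 5.5(293/13) = 5123/26.
Change in quantity: 5123/26 − 6413/26 = -645/13.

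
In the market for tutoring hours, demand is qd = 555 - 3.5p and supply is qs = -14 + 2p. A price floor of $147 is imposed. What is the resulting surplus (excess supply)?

Equilibrium price would be p* = 1138/11, so the floor at 147 binds.
At p = 147: qd = 40.5, qs = 280.
Surplus = 280 − 40.5 = 239.5.

Surplus = 239.5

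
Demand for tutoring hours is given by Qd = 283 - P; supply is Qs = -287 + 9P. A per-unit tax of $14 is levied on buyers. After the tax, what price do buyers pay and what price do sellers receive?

Buyers pay $69.6, sellers receive $55.6

Pre-tax equilibrium: P* = 57, Q* = 226.
Tax on buyers shifts demand to Qd = 283 − 1(P + 14) = 269 - P.
269 - P = -287 + 9P gives seller price Ps = 55.6; buyers pay Pb = 55.6 + 14 = 69.6.
New quantity: Q = 283 − 1(69.6) = 213.4.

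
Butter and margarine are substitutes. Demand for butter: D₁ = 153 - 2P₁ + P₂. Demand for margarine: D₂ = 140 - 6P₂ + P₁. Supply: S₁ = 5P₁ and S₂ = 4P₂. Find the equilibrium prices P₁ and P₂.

P₁ = 1670/69, P₂ = 1133/69

Market 1: 153 - 2P₁ + P₂ = 5P₁ → 7P₁ - P₂ = 153.
Market 2: 10P₂ - P₁ = 140.
Eliminating P₂: 10×(1) + 1×(2) gives 69P₁ = 1670, so P₁ = 1670/69.
Back-substitute into (2): P₂ = (140 + 1×1670/69) / 10 = 1133/69.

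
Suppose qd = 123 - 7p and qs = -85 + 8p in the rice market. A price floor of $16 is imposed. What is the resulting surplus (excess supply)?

Surplus = 32

Equilibrium price would be p* = 208/15, so the floor at 16 binds.
At p = 16: qd = 11, qs = 43.
Surplus = 43 − 11 = 32.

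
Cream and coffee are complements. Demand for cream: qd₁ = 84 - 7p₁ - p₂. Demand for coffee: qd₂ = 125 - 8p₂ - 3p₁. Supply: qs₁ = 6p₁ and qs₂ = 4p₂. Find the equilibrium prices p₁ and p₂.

p₁ = 883/153, p₂ = 1373/153

Market 1: 84 - 7p₁ - p₂ = 6p₁ → 13p₁ + p₂ = 84.
Market 2: 12p₂ + 3p₁ = 125.
Eliminating p₂: 12×(1) − 1×(2) gives 153p₁ = 883, so p₁ = 883/153.
Back-substitute into (2): p₂ = (125 − 3×883/153) / 12 = 1373/153.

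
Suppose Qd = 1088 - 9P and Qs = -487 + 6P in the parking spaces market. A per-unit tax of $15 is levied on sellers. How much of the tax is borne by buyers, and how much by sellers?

Pre-tax equilibrium: P* = 105, Q* = 143.
Tax on sellers shifts supply to Qs = -487 + 6(P − 15) = -577 + 6P.
1088 - 9P = -577 + 6P gives buyer price Pb = 111; sellers receive Ps = 111 − 15 = 96.
New quantity: Q = 1088 − 9(111) = 89.
Buyer burden = 111 − 105 = 6; seller burden = 105 − 96 = 9.

Buyers bear $6, sellers bear $9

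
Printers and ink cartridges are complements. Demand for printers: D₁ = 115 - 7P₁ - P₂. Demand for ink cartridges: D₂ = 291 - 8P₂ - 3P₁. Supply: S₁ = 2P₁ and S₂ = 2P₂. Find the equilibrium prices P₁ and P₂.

Market 1: 115 - 7P₁ - P₂ = 2P₁ → 9P₁ + P₂ = 115.
Market 2: 10P₂ + 3P₁ = 291.
Eliminating P₂: 10×(1) − 1×(2) gives 87P₁ = 859, so P₁ = 859/87.
Back-substitute into (2): P₂ = (291 − 3×859/87) / 10 = 758/29.

P₁ = 859/87, P₂ = 758/29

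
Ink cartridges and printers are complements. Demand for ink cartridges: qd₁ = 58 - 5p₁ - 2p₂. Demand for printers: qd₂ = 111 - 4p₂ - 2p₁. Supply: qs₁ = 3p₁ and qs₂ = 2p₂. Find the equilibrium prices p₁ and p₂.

Market 1: 58 - 5p₁ - 2p₂ = 3p₁ → 8p₁ + 2p₂ = 58.
Market 2: 6p₂ + 2p₁ = 111.
Eliminating p₂: 6×(1) − 2×(2) gives 44p₁ = 126, so p₁ = 63/22.
Back-substitute into (2): p₂ = (111 − 2×63/22) / 6 = 193/11.

p₁ = 63/22, p₂ = 193/11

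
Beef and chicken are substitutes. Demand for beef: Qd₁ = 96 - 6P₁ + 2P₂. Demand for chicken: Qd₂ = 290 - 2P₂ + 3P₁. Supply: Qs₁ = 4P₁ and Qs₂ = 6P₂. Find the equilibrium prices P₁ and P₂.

Market 1: 96 - 6P₁ + 2P₂ = 4P₁ → 10P₁ - 2P₂ = 96.
Market 2: 8P₂ - 3P₁ = 290.
Eliminating P₂: 8×(1) + 2×(2) gives 74P₁ = 1348, so P₁ = 674/37.
Back-substitute into (2): P₂ = (290 + 3×674/37) / 8 = 1594/37.

P₁ = 674/37, P₂ = 1594/37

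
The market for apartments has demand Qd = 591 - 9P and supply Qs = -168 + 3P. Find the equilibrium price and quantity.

Set Qd = Qs: 591 - 9P = -168 + 3P.
759 = 12P, so P* = 63.25.
Q* = 591 − 9(63.25) = 21.75.

P* = 63.25, Q* = 21.75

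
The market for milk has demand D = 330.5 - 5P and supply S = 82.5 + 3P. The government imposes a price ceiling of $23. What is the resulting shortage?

Shortage = 64

Equilibrium price would be P* = 31, so the ceiling at 23 binds.
At P = 23: D = 330.5 − 5(23) = 215.5, S = 82.5 + 3(23) = 151.5.
Shortage = 215.5 − 151.5 = 64.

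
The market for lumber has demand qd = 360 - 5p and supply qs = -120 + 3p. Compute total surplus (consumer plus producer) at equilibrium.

Equilibrium: 360 - 5p = -120 + 3p gives p* = 60, q* = 60.
Demand choke price: p = 72; supply starts at p = 40.
CS = ½(72 − 60)(60) = 360; PS = ½(60 − 40)(60) = 600.

Total surplus = 960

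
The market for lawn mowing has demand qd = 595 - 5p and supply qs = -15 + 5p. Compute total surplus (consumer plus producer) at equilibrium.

Total surplus = 16820

Equilibrium: 595 - 5p = -15 + 5p gives p* = 61, q* = 290.
Demand choke price: p = 119; supply starts at p = 3.
CS = ½(119 − 61)(290) = 8410; PS = ½(61 − 3)(290) = 8410.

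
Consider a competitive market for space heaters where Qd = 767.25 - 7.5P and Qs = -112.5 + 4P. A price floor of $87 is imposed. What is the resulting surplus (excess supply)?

Surplus = 120.75

Equilibrium price would be P* = 76.5, so the floor at 87 binds.
At P = 87: Qd = 114.75, Qs = 235.5.
Surplus = 235.5 − 114.75 = 120.75.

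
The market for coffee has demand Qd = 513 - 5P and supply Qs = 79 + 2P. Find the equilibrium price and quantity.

Set Qd = Qs: 513 - 5P = 79 + 2P.
434 = 7P, so P* = 62.
Q* = 513 − 5(62) = 203.

P* = 62, Q* = 203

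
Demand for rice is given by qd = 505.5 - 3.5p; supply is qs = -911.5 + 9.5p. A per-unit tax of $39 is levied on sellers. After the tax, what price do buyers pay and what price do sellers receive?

Pre-tax equilibrium: p* = 109, q* = 124.
Tax on sellers shifts supply to qs = -911.5 + 9.5(p − 39) = -1282 + 9.5p.
505.5 - 3.5p = -1282 + 9.5p gives buyer price pb = 137.5; sellers receive ps = 137.5 − 39 = 98.5.
New quantity: q = 505.5 − 3.5(137.5) = 24.25.

Buyers pay $137.5, sellers receive $98.5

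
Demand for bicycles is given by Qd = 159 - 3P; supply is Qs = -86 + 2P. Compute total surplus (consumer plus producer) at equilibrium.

Equilibrium: 159 - 3P = -86 + 2P gives P* = 49, Q* = 12.
Demand choke price: P = 53; supply starts at P = 43.
CS = ½(53 − 49)(12) = 24; PS = ½(49 − 43)(12) = 36.

Total surplus = 60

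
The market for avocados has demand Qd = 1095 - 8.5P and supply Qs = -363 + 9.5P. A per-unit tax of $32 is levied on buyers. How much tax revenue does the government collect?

Tax revenue = 75728/9

Pre-tax equilibrium: P* = 81, Q* = 406.5.
Tax on buyers shifts demand to Qd = 1095 − 8.5(P + 32) = 823 - 8.5P.
823 - 8.5P = -363 + 9.5P gives seller price Ps = 593/9; buyers pay Pb = 593/9 + 32 = 881/9.
New quantity: Q = 1095 − 8.5(881/9) = 4733/18.
Revenue = 32 × 4733/18 = 75728/9.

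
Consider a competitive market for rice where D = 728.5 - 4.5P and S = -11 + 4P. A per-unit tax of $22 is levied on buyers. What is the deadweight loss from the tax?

Deadweight loss = 8712/17

Pre-tax equilibrium: P* = 87, Q* = 337.
Tax on buyers shifts demand to D = 728.5 − 4.5(P + 22) = 629.5 - 4.5P.
629.5 - 4.5P = -11 + 4P gives seller price Ps = 1281/17; buyers pay Pb = 1281/17 + 22 = 1655/17.
New quantity: Q = 728.5 − 4.5(1655/17) = 4937/17.
DWL = ½ × 22 × (337 − 4937/17) = 8712/17.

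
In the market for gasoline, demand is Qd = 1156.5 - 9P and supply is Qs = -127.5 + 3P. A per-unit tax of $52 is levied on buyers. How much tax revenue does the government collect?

Pre-tax equilibrium: P* = 107, Q* = 193.5.
Tax on buyers shifts demand to Qd = 1156.5 − 9(P + 52) = 688.5 - 9P.
688.5 - 9P = -127.5 + 3P gives seller price Ps = 68; buyers pay Pb = 68 + 52 = 120.
New quantity: Q = 1156.5 − 9(120) = 76.5.
Revenue = 52 × 76.5 = 3978.

Tax revenue = 3978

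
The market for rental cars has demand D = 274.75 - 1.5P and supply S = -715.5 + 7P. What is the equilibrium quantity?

Q* = 100

Set D = S: 274.75 - 1.5P = -715.5 + 7P.
990.25 = 8.5P, so P* = 116.5.
Q* = 274.75 − 1.5(116.5) = 100.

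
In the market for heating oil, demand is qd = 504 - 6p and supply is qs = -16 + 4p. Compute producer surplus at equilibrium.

Equilibrium: 504 - 6p = -16 + 4p gives p* = 52, q* = 192.
Supply starts at p = 4 (where qs = 0).
PS = ½(52 − 4)(192) = 4608.

Producer surplus = 4608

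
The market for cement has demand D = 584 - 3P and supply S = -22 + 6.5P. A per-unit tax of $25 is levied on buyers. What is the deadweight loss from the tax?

Pre-tax equilibrium: P* = 1212/19, Q* = 7460/19.
Tax on buyers shifts demand to D = 584 − 3(P + 25) = 509 - 3P.
509 - 3P = -22 + 6.5P gives seller price Ps = 1062/19; buyers pay Pb = 1062/19 + 25 = 1537/19.
New quantity: Q = 584 − 3(1537/19) = 6485/19.
DWL = ½ × 25 × (7460/19 − 6485/19) = 24375/38.

Deadweight loss = 24375/38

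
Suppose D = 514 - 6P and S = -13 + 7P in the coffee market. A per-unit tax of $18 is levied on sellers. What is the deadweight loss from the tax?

Deadweight loss = 6804/13

Pre-tax equilibrium: P* = 527/13, Q* = 3520/13.
Tax on sellers shifts supply to S = -13 + 7(P − 18) = -139 + 7P.
514 - 6P = -139 + 7P gives buyer price Pb = 653/13; sellers receive Ps = 653/13 − 18 = 419/13.
New quantity: Q = 514 − 6(653/13) = 2764/13.
DWL = ½ × 18 × (3520/13 − 2764/13) = 6804/13.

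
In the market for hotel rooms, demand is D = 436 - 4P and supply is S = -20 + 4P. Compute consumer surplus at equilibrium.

Equilibrium: 436 - 4P = -20 + 4P gives P* = 57, Q* = 208.
Demand choke price (D = 0): P = 109.
CS = ½(109 − 57)(208) = 5408.

Consumer surplus = 5408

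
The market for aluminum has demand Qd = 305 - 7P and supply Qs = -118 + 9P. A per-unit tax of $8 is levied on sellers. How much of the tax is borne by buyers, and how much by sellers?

Buyers bear $4.5, sellers bear $3.5

Pre-tax equilibrium: P* = 26.4375, Q* = 119.9375.
Tax on sellers shifts supply to Qs = -118 + 9(P − 8) = -190 + 9P.
305 - 7P = -190 + 9P gives buyer price Pb = 30.9375; sellers receive Ps = 30.9375 − 8 = 22.9375.
New quantity: Q = 305 − 7(30.9375) = 88.4375.
Buyer burden = 30.9375 − 26.4375 = 4.5; seller burden = 26.4375 − 22.9375 = 3.5.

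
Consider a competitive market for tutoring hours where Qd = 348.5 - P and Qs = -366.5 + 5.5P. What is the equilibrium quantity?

Set Qd = Qs: 348.5 - P = -366.5 + 5.5P.
715 = 6.5P, so P* = 110.
Q* = 348.5 − 1(110) = 238.5.

Q* = 238.5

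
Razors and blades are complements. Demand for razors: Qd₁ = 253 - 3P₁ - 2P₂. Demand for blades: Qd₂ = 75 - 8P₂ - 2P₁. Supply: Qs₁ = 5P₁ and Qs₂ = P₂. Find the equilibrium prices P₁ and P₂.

P₁ = 2127/68, P₂ = 47/34

Market 1: 253 - 3P₁ - 2P₂ = 5P₁ → 8P₁ + 2P₂ = 253.
Market 2: 9P₂ + 2P₁ = 75.
Eliminating P₂: 9×(1) − 2×(2) gives 68P₁ = 2127, so P₁ = 2127/68.
Back-substitute into (2): P₂ = (75 − 2×2127/68) / 9 = 47/34.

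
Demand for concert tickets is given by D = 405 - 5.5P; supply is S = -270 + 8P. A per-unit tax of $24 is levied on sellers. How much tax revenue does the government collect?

Pre-tax equilibrium: P* = 50, Q* = 130.
Tax on sellers shifts supply to S = -270 + 8(P − 24) = -462 + 8P.
405 - 5.5P = -462 + 8P gives buyer price Pb = 578/9; sellers receive Ps = 578/9 − 24 = 362/9.
New quantity: Q = 405 − 5.5(578/9) = 466/9.
Revenue = 24 × 466/9 = 3728/3.

Tax revenue = 3728/3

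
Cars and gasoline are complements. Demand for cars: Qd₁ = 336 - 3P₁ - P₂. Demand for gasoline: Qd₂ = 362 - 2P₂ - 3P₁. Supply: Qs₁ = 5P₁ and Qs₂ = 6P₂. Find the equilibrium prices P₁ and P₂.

P₁ = 2326/61, P₂ = 1888/61

Market 1: 336 - 3P₁ - P₂ = 5P₁ → 8P₁ + P₂ = 336.
Market 2: 8P₂ + 3P₁ = 362.
Eliminating P₂: 8×(1) − 1×(2) gives 61P₁ = 2326, so P₁ = 2326/61.
Back-substitute into (2): P₂ = (362 − 3×2326/61) / 8 = 1888/61.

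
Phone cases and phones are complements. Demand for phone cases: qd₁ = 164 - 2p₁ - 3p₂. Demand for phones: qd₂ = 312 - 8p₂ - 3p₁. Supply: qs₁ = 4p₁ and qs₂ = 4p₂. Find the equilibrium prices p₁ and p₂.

Market 1: 164 - 2p₁ - 3p₂ = 4p₁ → 6p₁ + 3p₂ = 164.
Market 2: 12p₂ + 3p₁ = 312.
Eliminating p₂: 12×(1) − 3×(2) gives 63p₁ = 1032, so p₁ = 344/21.
Back-substitute into (2): p₂ = (312 − 3×344/21) / 12 = 460/21.

p₁ = 344/21, p₂ = 460/21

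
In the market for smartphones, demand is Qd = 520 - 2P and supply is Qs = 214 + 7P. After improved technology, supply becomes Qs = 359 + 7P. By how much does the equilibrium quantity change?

ΔQ = 290/9

Original equilibrium: P* = 34, Q* = 452.
New equilibrium: 520 - 2P = 359 + 7P, so 161 = 9P and P' = 161/9; Q' = 520 − 2(161/9) = 4358/9.
Change in quantity: 4358/9 − 452 = 290/9.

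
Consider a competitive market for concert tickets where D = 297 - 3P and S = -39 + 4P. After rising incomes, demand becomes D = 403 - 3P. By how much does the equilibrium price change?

Original equilibrium: P* = 48, Q* = 153.
New equilibrium: 403 - 3P = -39 + 4P, so 442 = 7P and P' = 442/7; Q' = 403 − 3(442/7) = 1495/7.
Change in price: 442/7 − 48 = 106/7.

ΔP = 106/7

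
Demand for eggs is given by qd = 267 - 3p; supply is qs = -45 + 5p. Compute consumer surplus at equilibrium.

Consumer surplus = 3750

Equilibrium: 267 - 3p = -45 + 5p gives p* = 39, q* = 150.
Demand choke price (qd = 0): p = 89.
CS = ½(89 − 39)(150) = 3750.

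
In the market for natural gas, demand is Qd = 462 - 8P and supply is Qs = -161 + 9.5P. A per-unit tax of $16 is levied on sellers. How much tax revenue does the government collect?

Pre-tax equilibrium: P* = 35.6, Q* = 177.2.
Tax on sellers shifts supply to Qs = -161 + 9.5(P − 16) = -313 + 9.5P.
462 - 8P = -313 + 9.5P gives buyer price Pb = 310/7; sellers receive Ps = 310/7 − 16 = 198/7.
New quantity: Q = 462 − 8(310/7) = 754/7.
Revenue = 16 × 754/7 = 12064/7.

Tax revenue = 12064/7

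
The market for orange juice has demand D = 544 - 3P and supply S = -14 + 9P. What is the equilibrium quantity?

Set D = S: 544 - 3P = -14 + 9P.
558 = 12P, so P* = 46.5.
Q* = 544 − 3(46.5) = 404.5.

Q* = 404.5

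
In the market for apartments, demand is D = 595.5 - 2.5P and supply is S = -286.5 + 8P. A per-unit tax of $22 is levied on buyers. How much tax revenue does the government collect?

Pre-tax equilibrium: P* = 84, Q* = 385.5.
Tax on buyers shifts demand to D = 595.5 − 2.5(P + 22) = 540.5 - 2.5P.
540.5 - 2.5P = -286.5 + 8P gives seller price Ps = 1654/21; buyers pay Pb = 1654/21 + 22 = 2116/21.
New quantity: Q = 595.5 − 2.5(2116/21) = 14431/42.
Revenue = 22 × 14431/42 = 158741/21.

Tax revenue = 158741/21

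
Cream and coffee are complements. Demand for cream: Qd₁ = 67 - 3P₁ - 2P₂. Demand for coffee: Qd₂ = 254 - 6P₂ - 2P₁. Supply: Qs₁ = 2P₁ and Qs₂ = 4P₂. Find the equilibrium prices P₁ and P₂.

Market 1: 67 - 3P₁ - 2P₂ = 2P₁ → 5P₁ + 2P₂ = 67.
Market 2: 10P₂ + 2P₁ = 254.
Eliminating P₂: 10×(1) − 2×(2) gives 46P₁ = 162, so P₁ = 81/23.
Back-substitute into (2): P₂ = (254 − 2×81/23) / 10 = 568/23.

P₁ = 81/23, P₂ = 568/23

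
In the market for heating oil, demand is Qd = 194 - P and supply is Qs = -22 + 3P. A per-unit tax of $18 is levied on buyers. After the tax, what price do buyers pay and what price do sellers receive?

Pre-tax equilibrium: P* = 54, Q* = 140.
Tax on buyers shifts demand to Qd = 194 − 1(P + 18) = 176 - P.
176 - P = -22 + 3P gives seller price Ps = 49.5; buyers pay Pb = 49.5 + 18 = 67.5.
New quantity: Q = 194 − 1(67.5) = 126.5.

Buyers pay $67.5, sellers receive $49.5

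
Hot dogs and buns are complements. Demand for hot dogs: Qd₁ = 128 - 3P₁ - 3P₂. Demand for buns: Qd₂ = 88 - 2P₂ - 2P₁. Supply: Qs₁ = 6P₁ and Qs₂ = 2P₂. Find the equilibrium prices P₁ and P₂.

P₁ = 124/15, P₂ = 268/15

Market 1: 128 - 3P₁ - 3P₂ = 6P₁ → 9P₁ + 3P₂ = 128.
Market 2: 4P₂ + 2P₁ = 88.
Eliminating P₂: 4×(1) − 3×(2) gives 30P₁ = 248, so P₁ = 124/15.
Back-substitute into (2): P₂ = (88 − 2×124/15) / 4 = 268/15.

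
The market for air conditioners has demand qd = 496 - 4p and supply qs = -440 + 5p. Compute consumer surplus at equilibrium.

Equilibrium: 496 - 4p = -440 + 5p gives p* = 104, q* = 80.
Demand choke price (qd = 0): p = 124.
CS = ½(124 − 104)(80) = 800.

Consumer surplus = 800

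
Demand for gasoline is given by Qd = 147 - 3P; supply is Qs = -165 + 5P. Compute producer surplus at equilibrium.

Equilibrium: 147 - 3P = -165 + 5P gives P* = 39, Q* = 30.
Supply starts at P = 33 (where Qs = 0).
PS = ½(39 − 33)(30) = 90.

Producer surplus = 90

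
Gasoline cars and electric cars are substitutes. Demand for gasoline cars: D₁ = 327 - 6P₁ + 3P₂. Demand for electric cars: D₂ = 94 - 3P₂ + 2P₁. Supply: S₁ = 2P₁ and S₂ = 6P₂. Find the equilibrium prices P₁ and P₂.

Market 1: 327 - 6P₁ + 3P₂ = 2P₁ → 8P₁ - 3P₂ = 327.
Market 2: 9P₂ - 2P₁ = 94.
Eliminating P₂: 9×(1) + 3×(2) gives 66P₁ = 3225, so P₁ = 1075/22.
Back-substitute into (2): P₂ = (94 + 2×1075/22) / 9 = 703/33.

P₁ = 1075/22, P₂ = 703/33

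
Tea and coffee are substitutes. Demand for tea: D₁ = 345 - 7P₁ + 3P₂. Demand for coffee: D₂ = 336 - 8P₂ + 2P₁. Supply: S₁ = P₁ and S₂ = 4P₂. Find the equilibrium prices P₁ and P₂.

Market 1: 345 - 7P₁ + 3P₂ = P₁ → 8P₁ - 3P₂ = 345.
Market 2: 12P₂ - 2P₁ = 336.
Eliminating P₂: 12×(1) + 3×(2) gives 90P₁ = 5148, so P₁ = 57.2.
Back-substitute into (2): P₂ = (336 + 2×57.2) / 12 = 563/15.

P₁ = 57.2, P₂ = 563/15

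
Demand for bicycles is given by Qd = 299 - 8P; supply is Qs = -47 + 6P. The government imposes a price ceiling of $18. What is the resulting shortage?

Shortage = 94

Equilibrium price would be P* = 173/7, so the ceiling at 18 binds.
At P = 18: Qd = 299 − 8(18) = 155, Qs = -47 + 6(18) = 61.
Shortage = 155 − 61 = 94.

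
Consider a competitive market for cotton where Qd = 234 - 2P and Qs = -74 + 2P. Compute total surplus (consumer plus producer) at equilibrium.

Equilibrium: 234 - 2P = -74 + 2P gives P* = 77, Q* = 80.
Demand choke price: P = 117; supply starts at P = 37.
CS = ½(117 − 77)(80) = 1600; PS = ½(77 − 37)(80) = 1600.

Total surplus = 3200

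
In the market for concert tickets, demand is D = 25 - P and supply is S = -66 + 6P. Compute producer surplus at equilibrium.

Producer surplus = 12

Equilibrium: 25 - P = -66 + 6P gives P* = 13, Q* = 12.
Supply starts at P = 11 (where S = 0).
PS = ½(13 − 11)(12) = 12.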